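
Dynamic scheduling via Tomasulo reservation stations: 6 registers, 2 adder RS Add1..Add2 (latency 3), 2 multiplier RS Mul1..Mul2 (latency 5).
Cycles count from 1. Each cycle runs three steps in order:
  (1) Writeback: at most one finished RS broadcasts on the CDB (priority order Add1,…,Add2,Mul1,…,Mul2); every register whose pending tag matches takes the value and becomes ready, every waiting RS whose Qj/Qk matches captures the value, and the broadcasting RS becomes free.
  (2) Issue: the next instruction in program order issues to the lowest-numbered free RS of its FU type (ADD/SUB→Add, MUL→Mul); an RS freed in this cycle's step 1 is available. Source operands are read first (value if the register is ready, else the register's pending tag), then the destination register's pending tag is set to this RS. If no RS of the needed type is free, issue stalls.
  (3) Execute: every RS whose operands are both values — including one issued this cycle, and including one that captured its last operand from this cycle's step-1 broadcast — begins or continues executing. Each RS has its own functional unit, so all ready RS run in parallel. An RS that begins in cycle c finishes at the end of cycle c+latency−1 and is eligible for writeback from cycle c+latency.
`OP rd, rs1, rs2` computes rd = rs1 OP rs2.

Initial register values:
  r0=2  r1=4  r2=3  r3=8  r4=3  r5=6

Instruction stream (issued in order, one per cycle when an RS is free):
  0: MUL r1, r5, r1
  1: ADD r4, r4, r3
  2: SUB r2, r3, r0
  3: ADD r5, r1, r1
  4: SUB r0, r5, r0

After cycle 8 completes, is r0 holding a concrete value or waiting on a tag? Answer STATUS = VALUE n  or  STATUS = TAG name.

c1: issue MUL r1<-Mul1 | r0:2,r1:Mul1,r2:3,r3:8,r4:3,r5:6
c2: issue ADD r4<-Add1 | r0:2,r1:Mul1,r2:3,r3:8,r4:Add1,r5:6
c3: issue SUB r2<-Add2 | r0:2,r1:Mul1,r2:Add2,r3:8,r4:Add1,r5:6
c4: stall | r0:2,r1:Mul1,r2:Add2,r3:8,r4:Add1,r5:6
c5: CDB Add1=11; issue ADD r5<-Add1 | r0:2,r1:Mul1,r2:Add2,r3:8,r4:11,r5:Add1
c6: CDB Add2=6; issue SUB r0<-Add2 | r0:Add2,r1:Mul1,r2:6,r3:8,r4:11,r5:Add1
c7: CDB Mul1=24 | r0:Add2,r1:24,r2:6,r3:8,r4:11,r5:Add1
c8: - | r0:Add2,r1:24,r2:6,r3:8,r4:11,r5:Add1

STATUS = TAG Add2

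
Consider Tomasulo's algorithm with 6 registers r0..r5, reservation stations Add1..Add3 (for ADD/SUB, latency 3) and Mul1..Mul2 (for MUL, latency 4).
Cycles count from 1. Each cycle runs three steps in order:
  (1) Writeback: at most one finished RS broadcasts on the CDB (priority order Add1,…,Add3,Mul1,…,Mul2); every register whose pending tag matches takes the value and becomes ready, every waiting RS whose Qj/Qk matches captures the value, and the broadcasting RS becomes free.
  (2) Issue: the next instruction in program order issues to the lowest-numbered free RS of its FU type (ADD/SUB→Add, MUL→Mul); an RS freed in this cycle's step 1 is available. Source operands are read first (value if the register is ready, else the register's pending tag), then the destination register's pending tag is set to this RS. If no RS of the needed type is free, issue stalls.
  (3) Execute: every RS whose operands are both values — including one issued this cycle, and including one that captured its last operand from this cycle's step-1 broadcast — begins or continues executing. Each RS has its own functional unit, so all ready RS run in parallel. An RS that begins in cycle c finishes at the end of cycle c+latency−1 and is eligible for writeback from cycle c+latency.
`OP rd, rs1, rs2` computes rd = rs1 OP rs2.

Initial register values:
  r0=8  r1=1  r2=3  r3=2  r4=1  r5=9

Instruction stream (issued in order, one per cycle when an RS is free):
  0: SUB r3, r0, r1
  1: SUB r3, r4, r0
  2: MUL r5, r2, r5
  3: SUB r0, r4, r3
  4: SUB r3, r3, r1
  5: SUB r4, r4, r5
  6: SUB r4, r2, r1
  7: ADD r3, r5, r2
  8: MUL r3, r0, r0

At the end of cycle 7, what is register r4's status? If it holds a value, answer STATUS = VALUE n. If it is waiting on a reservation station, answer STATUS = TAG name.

cycle 1: issue SUB r3<-Add1 // r0:8,r1:1,r2:3,r3:Add1,r4:1,r5:9
cycle 2: issue SUB r3<-Add2 // r0:8,r1:1,r2:3,r3:Add2,r4:1,r5:9
cycle 3: issue MUL r5<-Mul1 // r0:8,r1:1,r2:3,r3:Add2,r4:1,r5:Mul1
cycle 4: CDB Add1=7; issue SUB r0<-Add1 // r0:Add1,r1:1,r2:3,r3:Add2,r4:1,r5:Mul1
cycle 5: CDB Add2=-7; issue SUB r3<-Add2 // r0:Add1,r1:1,r2:3,r3:Add2,r4:1,r5:Mul1
cycle 6: issue SUB r4<-Add3 // r0:Add1,r1:1,r2:3,r3:Add2,r4:Add3,r5:Mul1
cycle 7: CDB Mul1=27; stall // r0:Add1,r1:1,r2:3,r3:Add2,r4:Add3,r5:27

STATUS = TAG Add3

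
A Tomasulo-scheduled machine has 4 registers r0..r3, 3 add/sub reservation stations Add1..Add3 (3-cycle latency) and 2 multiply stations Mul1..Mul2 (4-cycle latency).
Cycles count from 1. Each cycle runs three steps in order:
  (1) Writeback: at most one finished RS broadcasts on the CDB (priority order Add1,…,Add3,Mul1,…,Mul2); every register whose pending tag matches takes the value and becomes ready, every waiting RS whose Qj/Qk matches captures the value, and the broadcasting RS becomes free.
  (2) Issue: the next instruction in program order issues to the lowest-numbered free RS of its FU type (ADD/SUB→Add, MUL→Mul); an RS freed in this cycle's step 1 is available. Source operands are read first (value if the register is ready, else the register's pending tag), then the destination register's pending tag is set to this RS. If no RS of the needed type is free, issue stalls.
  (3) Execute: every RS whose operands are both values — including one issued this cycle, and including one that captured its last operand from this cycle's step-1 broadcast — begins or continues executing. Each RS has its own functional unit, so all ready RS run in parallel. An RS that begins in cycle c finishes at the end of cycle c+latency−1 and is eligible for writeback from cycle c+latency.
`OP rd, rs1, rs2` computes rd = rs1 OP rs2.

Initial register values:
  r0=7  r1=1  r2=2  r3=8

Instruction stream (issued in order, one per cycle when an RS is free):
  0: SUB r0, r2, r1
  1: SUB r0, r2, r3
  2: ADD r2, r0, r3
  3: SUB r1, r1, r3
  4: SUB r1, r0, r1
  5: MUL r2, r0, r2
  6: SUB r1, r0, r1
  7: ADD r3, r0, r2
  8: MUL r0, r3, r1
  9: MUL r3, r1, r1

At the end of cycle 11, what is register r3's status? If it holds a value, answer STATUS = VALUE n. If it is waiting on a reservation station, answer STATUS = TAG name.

STATUS = TAG Add3

c1: issue SUB r0<-Add1 | r0:Add1,r1:1,r2:2,r3:8
c2: issue SUB r0<-Add2 | r0:Add2,r1:1,r2:2,r3:8
c3: issue ADD r2<-Add3 | r0:Add2,r1:1,r2:Add3,r3:8
c4: CDB Add1=1; issue SUB r1<-Add1 | r0:Add2,r1:Add1,r2:Add3,r3:8
c5: CDB Add2=-6; issue SUB r1<-Add2 | r0:-6,r1:Add2,r2:Add3,r3:8
c6: issue MUL r2<-Mul1 | r0:-6,r1:Add2,r2:Mul1,r3:8
c7: CDB Add1=-7; issue SUB r1<-Add1 | r0:-6,r1:Add1,r2:Mul1,r3:8
c8: CDB Add3=2; issue ADD r3<-Add3 | r0:-6,r1:Add1,r2:Mul1,r3:Add3
c9: issue MUL r0<-Mul2 | r0:Mul2,r1:Add1,r2:Mul1,r3:Add3
c10: CDB Add2=1; stall | r0:Mul2,r1:Add1,r2:Mul1,r3:Add3
c11: stall | r0:Mul2,r1:Add1,r2:Mul1,r3:Add3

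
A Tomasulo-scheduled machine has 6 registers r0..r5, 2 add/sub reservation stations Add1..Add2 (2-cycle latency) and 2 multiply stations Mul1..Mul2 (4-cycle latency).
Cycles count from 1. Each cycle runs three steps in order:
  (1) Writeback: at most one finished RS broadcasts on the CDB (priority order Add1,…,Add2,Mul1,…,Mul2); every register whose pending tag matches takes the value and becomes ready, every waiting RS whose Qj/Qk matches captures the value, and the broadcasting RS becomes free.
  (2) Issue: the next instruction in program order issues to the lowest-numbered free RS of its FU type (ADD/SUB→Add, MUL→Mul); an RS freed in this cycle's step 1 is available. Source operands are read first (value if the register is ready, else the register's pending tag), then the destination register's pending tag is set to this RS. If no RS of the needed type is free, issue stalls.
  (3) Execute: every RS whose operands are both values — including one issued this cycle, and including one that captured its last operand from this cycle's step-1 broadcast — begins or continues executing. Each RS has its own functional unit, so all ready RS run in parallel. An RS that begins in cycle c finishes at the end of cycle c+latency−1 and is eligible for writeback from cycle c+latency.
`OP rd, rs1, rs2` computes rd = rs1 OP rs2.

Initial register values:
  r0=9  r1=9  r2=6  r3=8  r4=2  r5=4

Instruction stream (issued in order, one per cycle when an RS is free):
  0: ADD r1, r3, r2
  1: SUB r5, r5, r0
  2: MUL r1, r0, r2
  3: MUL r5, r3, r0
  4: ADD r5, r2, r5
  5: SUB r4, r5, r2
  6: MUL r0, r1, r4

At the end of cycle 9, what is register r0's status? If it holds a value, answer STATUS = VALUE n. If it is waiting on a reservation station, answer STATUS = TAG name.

cycle 1: issue ADD r1<-Add1 // r0:9,r1:Add1,r2:6,r3:8,r4:2,r5:4
cycle 2: issue SUB r5<-Add2 // r0:9,r1:Add1,r2:6,r3:8,r4:2,r5:Add2
cycle 3: CDB Add1=14; issue MUL r1<-Mul1 // r0:9,r1:Mul1,r2:6,r3:8,r4:2,r5:Add2
cycle 4: CDB Add2=-5; issue MUL r5<-Mul2 // r0:9,r1:Mul1,r2:6,r3:8,r4:2,r5:Mul2
cycle 5: issue ADD r5<-Add1 // r0:9,r1:Mul1,r2:6,r3:8,r4:2,r5:Add1
cycle 6: issue SUB r4<-Add2 // r0:9,r1:Mul1,r2:6,r3:8,r4:Add2,r5:Add1
cycle 7: CDB Mul1=54; issue MUL r0<-Mul1 // r0:Mul1,r1:54,r2:6,r3:8,r4:Add2,r5:Add1
cycle 8: CDB Mul2=72 // r0:Mul1,r1:54,r2:6,r3:8,r4:Add2,r5:Add1
cycle 9: - // r0:Mul1,r1:54,r2:6,r3:8,r4:Add2,r5:Add1

STATUS = TAG Mul1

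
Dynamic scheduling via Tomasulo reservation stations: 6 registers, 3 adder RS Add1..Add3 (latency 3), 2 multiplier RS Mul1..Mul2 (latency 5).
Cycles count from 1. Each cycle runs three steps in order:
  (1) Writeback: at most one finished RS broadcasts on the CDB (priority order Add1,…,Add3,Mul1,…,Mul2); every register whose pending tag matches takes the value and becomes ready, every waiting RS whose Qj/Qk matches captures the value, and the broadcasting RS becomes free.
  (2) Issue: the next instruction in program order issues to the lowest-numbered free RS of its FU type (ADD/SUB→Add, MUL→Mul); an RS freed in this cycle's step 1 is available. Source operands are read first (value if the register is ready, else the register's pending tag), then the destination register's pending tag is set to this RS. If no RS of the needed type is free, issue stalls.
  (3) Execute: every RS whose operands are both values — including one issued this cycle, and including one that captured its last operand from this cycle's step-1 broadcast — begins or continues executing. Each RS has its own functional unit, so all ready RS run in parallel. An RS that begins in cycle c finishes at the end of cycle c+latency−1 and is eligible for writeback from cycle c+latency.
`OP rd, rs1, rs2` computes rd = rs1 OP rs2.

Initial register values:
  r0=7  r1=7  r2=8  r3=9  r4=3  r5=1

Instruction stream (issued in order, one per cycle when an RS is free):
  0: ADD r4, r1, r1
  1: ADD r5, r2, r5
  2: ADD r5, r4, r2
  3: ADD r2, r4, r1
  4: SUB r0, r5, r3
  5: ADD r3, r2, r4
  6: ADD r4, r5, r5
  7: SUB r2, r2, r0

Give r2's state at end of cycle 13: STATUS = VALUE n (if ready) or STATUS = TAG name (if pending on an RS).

STATUS = TAG Add1

cycle 1: issue ADD r4<-Add1 // r0:7,r1:7,r2:8,r3:9,r4:Add1,r5:1
cycle 2: issue ADD r5<-Add2 // r0:7,r1:7,r2:8,r3:9,r4:Add1,r5:Add2
cycle 3: issue ADD r5<-Add3 // r0:7,r1:7,r2:8,r3:9,r4:Add1,r5:Add3
cycle 4: CDB Add1=14; issue ADD r2<-Add1 // r0:7,r1:7,r2:Add1,r3:9,r4:14,r5:Add3
cycle 5: CDB Add2=9; issue SUB r0<-Add2 // r0:Add2,r1:7,r2:Add1,r3:9,r4:14,r5:Add3
cycle 6: stall // r0:Add2,r1:7,r2:Add1,r3:9,r4:14,r5:Add3
cycle 7: CDB Add1=21; issue ADD r3<-Add1 // r0:Add2,r1:7,r2:21,r3:Add1,r4:14,r5:Add3
cycle 8: CDB Add3=22; issue ADD r4<-Add3 // r0:Add2,r1:7,r2:21,r3:Add1,r4:Add3,r5:22
cycle 9: stall // r0:Add2,r1:7,r2:21,r3:Add1,r4:Add3,r5:22
cycle 10: CDB Add1=35; issue SUB r2<-Add1 // r0:Add2,r1:7,r2:Add1,r3:35,r4:Add3,r5:22
cycle 11: CDB Add2=13 // r0:13,r1:7,r2:Add1,r3:35,r4:Add3,r5:22
cycle 12: CDB Add3=44 // r0:13,r1:7,r2:Add1,r3:35,r4:44,r5:22
cycle 13: - // r0:13,r1:7,r2:Add1,r3:35,r4:44,r5:22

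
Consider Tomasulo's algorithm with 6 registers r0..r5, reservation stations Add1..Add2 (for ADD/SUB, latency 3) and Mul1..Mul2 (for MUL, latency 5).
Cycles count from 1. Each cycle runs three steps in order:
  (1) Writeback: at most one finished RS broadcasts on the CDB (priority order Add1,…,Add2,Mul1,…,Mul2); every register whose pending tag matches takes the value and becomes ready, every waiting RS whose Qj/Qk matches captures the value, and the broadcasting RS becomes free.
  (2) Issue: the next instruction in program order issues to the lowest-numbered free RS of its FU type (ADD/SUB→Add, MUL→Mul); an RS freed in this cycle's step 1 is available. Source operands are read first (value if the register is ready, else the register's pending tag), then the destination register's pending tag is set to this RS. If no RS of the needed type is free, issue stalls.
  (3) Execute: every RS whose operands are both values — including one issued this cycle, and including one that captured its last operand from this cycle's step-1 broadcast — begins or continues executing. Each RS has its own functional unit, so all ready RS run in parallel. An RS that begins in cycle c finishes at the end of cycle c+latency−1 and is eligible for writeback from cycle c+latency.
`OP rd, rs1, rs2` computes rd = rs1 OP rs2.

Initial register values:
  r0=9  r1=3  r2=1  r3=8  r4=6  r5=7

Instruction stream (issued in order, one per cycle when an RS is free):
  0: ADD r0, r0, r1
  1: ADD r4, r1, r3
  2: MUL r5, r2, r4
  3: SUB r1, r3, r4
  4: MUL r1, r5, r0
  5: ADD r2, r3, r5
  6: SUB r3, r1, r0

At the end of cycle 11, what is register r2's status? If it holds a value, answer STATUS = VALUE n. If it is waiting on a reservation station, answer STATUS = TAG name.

cycle 1: issue ADD r0<-Add1 // r0:Add1,r1:3,r2:1,r3:8,r4:6,r5:7
cycle 2: issue ADD r4<-Add2 // r0:Add1,r1:3,r2:1,r3:8,r4:Add2,r5:7
cycle 3: issue MUL r5<-Mul1 // r0:Add1,r1:3,r2:1,r3:8,r4:Add2,r5:Mul1
cycle 4: CDB Add1=12; issue SUB r1<-Add1 // r0:12,r1:Add1,r2:1,r3:8,r4:Add2,r5:Mul1
cycle 5: CDB Add2=11; issue MUL r1<-Mul2 // r0:12,r1:Mul2,r2:1,r3:8,r4:11,r5:Mul1
cycle 6: issue ADD r2<-Add2 // r0:12,r1:Mul2,r2:Add2,r3:8,r4:11,r5:Mul1
cycle 7: stall // r0:12,r1:Mul2,r2:Add2,r3:8,r4:11,r5:Mul1
cycle 8: CDB Add1=-3; issue SUB r3<-Add1 // r0:12,r1:Mul2,r2:Add2,r3:Add1,r4:11,r5:Mul1
cycle 9: - // r0:12,r1:Mul2,r2:Add2,r3:Add1,r4:11,r5:Mul1
cycle 10: CDB Mul1=11 // r0:12,r1:Mul2,r2:Add2,r3:Add1,r4:11,r5:11
cycle 11: - // r0:12,r1:Mul2,r2:Add2,r3:Add1,r4:11,r5:11

STATUS = TAG Add2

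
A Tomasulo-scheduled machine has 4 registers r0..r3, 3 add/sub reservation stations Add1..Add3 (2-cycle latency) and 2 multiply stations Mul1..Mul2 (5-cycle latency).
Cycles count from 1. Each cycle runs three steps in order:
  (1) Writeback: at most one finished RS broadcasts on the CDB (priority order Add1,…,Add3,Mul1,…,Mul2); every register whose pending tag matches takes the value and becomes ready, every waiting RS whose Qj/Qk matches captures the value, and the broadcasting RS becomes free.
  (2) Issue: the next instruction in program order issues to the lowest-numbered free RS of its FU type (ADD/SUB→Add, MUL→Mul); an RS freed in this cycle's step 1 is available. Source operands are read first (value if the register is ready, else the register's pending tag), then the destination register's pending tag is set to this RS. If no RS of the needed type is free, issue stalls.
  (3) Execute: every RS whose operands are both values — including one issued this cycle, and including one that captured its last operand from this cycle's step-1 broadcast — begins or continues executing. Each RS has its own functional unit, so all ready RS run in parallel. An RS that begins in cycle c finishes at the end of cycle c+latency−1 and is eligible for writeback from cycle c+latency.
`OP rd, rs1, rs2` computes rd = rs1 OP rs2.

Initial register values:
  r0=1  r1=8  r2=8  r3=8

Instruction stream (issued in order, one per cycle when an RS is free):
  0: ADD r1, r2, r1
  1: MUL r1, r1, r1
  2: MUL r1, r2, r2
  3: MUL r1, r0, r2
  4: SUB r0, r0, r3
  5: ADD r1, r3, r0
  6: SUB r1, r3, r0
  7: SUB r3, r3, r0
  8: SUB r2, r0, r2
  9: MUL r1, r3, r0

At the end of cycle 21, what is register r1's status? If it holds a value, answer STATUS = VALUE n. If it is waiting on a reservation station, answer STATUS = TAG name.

c1: issue ADD r1<-Add1 | r0:1,r1:Add1,r2:8,r3:8
c2: issue MUL r1<-Mul1 | r0:1,r1:Mul1,r2:8,r3:8
c3: CDB Add1=16; issue MUL r1<-Mul2 | r0:1,r1:Mul2,r2:8,r3:8
c4: stall | r0:1,r1:Mul2,r2:8,r3:8
c5: stall | r0:1,r1:Mul2,r2:8,r3:8
c6: stall | r0:1,r1:Mul2,r2:8,r3:8
c7: stall | r0:1,r1:Mul2,r2:8,r3:8
c8: CDB Mul1=256; issue MUL r1<-Mul1 | r0:1,r1:Mul1,r2:8,r3:8
c9: CDB Mul2=64; issue SUB r0<-Add1 | r0:Add1,r1:Mul1,r2:8,r3:8
c10: issue ADD r1<-Add2 | r0:Add1,r1:Add2,r2:8,r3:8
c11: CDB Add1=-7; issue SUB r1<-Add1 | r0:-7,r1:Add1,r2:8,r3:8
c12: issue SUB r3<-Add3 | r0:-7,r1:Add1,r2:8,r3:Add3
c13: CDB Add1=15; issue SUB r2<-Add1 | r0:-7,r1:15,r2:Add1,r3:Add3
c14: CDB Add2=1; issue MUL r1<-Mul2 | r0:-7,r1:Mul2,r2:Add1,r3:Add3
c15: CDB Add1=-15 | r0:-7,r1:Mul2,r2:-15,r3:Add3
c16: CDB Add3=15 | r0:-7,r1:Mul2,r2:-15,r3:15
c17: CDB Mul1=8 | r0:-7,r1:Mul2,r2:-15,r3:15
c18: - | r0:-7,r1:Mul2,r2:-15,r3:15
c19: - | r0:-7,r1:Mul2,r2:-15,r3:15
c20: - | r0:-7,r1:Mul2,r2:-15,r3:15
c21: CDB Mul2=-105 | r0:-7,r1:-105,r2:-15,r3:15

STATUS = VALUE -105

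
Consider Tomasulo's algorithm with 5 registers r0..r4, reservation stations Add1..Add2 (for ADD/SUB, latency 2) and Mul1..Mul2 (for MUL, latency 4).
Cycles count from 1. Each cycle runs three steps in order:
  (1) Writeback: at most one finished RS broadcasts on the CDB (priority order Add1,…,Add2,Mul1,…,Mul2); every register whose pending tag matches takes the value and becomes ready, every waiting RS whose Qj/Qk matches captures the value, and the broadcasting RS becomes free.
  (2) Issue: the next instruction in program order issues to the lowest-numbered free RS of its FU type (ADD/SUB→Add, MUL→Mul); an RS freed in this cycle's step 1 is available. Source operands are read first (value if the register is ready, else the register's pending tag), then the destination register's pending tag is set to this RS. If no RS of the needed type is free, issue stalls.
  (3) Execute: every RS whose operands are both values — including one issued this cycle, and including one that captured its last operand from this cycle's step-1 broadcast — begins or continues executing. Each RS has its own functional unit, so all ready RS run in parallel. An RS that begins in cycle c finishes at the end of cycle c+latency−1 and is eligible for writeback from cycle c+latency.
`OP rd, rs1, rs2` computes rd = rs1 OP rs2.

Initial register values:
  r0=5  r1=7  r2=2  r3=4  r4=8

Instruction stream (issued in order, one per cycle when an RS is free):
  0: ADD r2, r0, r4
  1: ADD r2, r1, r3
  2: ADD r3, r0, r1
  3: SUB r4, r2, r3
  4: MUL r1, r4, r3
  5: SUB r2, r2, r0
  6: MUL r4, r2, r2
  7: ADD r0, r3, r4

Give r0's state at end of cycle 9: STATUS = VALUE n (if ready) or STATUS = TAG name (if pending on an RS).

  c1: issue ADD r2<-Add1  regs: r0:5,r1:7,r2:Add1,r3:4,r4:8
  c2: issue ADD r2<-Add2  regs: r0:5,r1:7,r2:Add2,r3:4,r4:8
  c3: CDB Add1=13; issue ADD r3<-Add1  regs: r0:5,r1:7,r2:Add2,r3:Add1,r4:8
  c4: CDB Add2=11; issue SUB r4<-Add2  regs: r0:5,r1:7,r2:11,r3:Add1,r4:Add2
  c5: CDB Add1=12; issue MUL r1<-Mul1  regs: r0:5,r1:Mul1,r2:11,r3:12,r4:Add2
  c6: issue SUB r2<-Add1  regs: r0:5,r1:Mul1,r2:Add1,r3:12,r4:Add2
  c7: CDB Add2=-1; issue MUL r4<-Mul2  regs: r0:5,r1:Mul1,r2:Add1,r3:12,r4:Mul2
  c8: CDB Add1=6; issue ADD r0<-Add1  regs: r0:Add1,r1:Mul1,r2:6,r3:12,r4:Mul2
  c9: -  regs: r0:Add1,r1:Mul1,r2:6,r3:12,r4:Mul2

STATUS = TAG Add1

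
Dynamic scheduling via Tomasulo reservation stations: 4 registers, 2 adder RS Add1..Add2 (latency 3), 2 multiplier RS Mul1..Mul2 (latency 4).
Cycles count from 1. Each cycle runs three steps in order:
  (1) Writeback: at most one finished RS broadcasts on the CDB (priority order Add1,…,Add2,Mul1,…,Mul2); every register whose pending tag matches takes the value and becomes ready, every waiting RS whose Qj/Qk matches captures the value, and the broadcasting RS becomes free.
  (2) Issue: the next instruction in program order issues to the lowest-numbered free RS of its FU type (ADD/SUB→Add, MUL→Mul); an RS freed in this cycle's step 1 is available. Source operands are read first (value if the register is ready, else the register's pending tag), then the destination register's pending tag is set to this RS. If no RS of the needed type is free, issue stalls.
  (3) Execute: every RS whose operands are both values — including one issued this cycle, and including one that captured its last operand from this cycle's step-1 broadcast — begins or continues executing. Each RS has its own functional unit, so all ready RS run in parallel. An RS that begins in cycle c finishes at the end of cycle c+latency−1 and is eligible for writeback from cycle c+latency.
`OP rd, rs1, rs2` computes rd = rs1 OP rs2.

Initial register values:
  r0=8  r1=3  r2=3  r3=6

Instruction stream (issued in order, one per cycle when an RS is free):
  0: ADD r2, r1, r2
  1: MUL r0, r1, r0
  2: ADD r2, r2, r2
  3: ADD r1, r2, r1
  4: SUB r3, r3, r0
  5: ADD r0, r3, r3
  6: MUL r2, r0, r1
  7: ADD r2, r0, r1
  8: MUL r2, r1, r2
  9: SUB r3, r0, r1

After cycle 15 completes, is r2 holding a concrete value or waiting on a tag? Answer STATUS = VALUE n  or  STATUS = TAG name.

c1: issue ADD r2<-Add1 | r0:8,r1:3,r2:Add1,r3:6
c2: issue MUL r0<-Mul1 | r0:Mul1,r1:3,r2:Add1,r3:6
c3: issue ADD r2<-Add2 | r0:Mul1,r1:3,r2:Add2,r3:6
c4: CDB Add1=6; issue ADD r1<-Add1 | r0:Mul1,r1:Add1,r2:Add2,r3:6
c5: stall | r0:Mul1,r1:Add1,r2:Add2,r3:6
c6: CDB Mul1=24; stall | r0:24,r1:Add1,r2:Add2,r3:6
c7: CDB Add2=12; issue SUB r3<-Add2 | r0:24,r1:Add1,r2:12,r3:Add2
c8: stall | r0:24,r1:Add1,r2:12,r3:Add2
c9: stall | r0:24,r1:Add1,r2:12,r3:Add2
c10: CDB Add1=15; issue ADD r0<-Add1 | r0:Add1,r1:15,r2:12,r3:Add2
c11: CDB Add2=-18; issue MUL r2<-Mul1 | r0:Add1,r1:15,r2:Mul1,r3:-18
c12: issue ADD r2<-Add2 | r0:Add1,r1:15,r2:Add2,r3:-18
c13: issue MUL r2<-Mul2 | r0:Add1,r1:15,r2:Mul2,r3:-18
c14: CDB Add1=-36; issue SUB r3<-Add1 | r0:-36,r1:15,r2:Mul2,r3:Add1
c15: - | r0:-36,r1:15,r2:Mul2,r3:Add1

STATUS = TAG Mul2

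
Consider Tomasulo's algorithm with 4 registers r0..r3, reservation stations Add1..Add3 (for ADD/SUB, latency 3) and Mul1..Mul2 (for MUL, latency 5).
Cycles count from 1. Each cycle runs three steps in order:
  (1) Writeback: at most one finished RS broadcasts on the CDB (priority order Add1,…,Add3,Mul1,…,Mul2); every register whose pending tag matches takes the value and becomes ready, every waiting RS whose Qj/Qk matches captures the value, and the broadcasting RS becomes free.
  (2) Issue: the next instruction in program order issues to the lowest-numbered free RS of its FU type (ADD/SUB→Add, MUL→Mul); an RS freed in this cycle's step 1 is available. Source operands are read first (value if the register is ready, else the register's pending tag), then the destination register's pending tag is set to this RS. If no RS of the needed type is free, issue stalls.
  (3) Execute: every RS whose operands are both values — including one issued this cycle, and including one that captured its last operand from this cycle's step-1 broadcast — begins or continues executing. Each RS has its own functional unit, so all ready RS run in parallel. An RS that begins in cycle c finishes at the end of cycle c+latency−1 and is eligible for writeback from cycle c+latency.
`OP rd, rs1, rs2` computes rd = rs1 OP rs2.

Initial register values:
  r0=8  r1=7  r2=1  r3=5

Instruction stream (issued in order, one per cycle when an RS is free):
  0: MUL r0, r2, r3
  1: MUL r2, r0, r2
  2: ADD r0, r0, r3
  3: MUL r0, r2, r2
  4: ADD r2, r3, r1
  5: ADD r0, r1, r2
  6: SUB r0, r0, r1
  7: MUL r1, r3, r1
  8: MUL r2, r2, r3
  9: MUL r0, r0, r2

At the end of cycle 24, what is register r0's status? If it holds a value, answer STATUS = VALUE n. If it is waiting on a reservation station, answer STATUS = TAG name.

STATUS = TAG Mul2

cycle 1: issue MUL r0<-Mul1 // r0:Mul1,r1:7,r2:1,r3:5
cycle 2: issue MUL r2<-Mul2 // r0:Mul1,r1:7,r2:Mul2,r3:5
cycle 3: issue ADD r0<-Add1 // r0:Add1,r1:7,r2:Mul2,r3:5
cycle 4: stall // r0:Add1,r1:7,r2:Mul2,r3:5
cycle 5: stall // r0:Add1,r1:7,r2:Mul2,r3:5
cycle 6: CDB Mul1=5; issue MUL r0<-Mul1 // r0:Mul1,r1:7,r2:Mul2,r3:5
cycle 7: issue ADD r2<-Add2 // r0:Mul1,r1:7,r2:Add2,r3:5
cycle 8: issue ADD r0<-Add3 // r0:Add3,r1:7,r2:Add2,r3:5
cycle 9: CDB Add1=10; issue SUB r0<-Add1 // r0:Add1,r1:7,r2:Add2,r3:5
cycle 10: CDB Add2=12; stall // r0:Add1,r1:7,r2:12,r3:5
cycle 11: CDB Mul2=5; issue MUL r1<-Mul2 // r0:Add1,r1:Mul2,r2:12,r3:5
cycle 12: stall // r0:Add1,r1:Mul2,r2:12,r3:5
cycle 13: CDB Add3=19; stall // r0:Add1,r1:Mul2,r2:12,r3:5
cycle 14: stall // r0:Add1,r1:Mul2,r2:12,r3:5
cycle 15: stall // r0:Add1,r1:Mul2,r2:12,r3:5
cycle 16: CDB Add1=12; stall // r0:12,r1:Mul2,r2:12,r3:5
cycle 17: CDB Mul1=25; issue MUL r2<-Mul1 // r0:12,r1:Mul2,r2:Mul1,r3:5
cycle 18: CDB Mul2=35; issue MUL r0<-Mul2 // r0:Mul2,r1:35,r2:Mul1,r3:5
cycle 19: - // r0:Mul2,r1:35,r2:Mul1,r3:5
cycle 20: - // r0:Mul2,r1:35,r2:Mul1,r3:5
cycle 21: - // r0:Mul2,r1:35,r2:Mul1,r3:5
cycle 22: CDB Mul1=60 // r0:Mul2,r1:35,r2:60,r3:5
cycle 23: - // r0:Mul2,r1:35,r2:60,r3:5
cycle 24: - // r0:Mul2,r1:35,r2:60,r3:5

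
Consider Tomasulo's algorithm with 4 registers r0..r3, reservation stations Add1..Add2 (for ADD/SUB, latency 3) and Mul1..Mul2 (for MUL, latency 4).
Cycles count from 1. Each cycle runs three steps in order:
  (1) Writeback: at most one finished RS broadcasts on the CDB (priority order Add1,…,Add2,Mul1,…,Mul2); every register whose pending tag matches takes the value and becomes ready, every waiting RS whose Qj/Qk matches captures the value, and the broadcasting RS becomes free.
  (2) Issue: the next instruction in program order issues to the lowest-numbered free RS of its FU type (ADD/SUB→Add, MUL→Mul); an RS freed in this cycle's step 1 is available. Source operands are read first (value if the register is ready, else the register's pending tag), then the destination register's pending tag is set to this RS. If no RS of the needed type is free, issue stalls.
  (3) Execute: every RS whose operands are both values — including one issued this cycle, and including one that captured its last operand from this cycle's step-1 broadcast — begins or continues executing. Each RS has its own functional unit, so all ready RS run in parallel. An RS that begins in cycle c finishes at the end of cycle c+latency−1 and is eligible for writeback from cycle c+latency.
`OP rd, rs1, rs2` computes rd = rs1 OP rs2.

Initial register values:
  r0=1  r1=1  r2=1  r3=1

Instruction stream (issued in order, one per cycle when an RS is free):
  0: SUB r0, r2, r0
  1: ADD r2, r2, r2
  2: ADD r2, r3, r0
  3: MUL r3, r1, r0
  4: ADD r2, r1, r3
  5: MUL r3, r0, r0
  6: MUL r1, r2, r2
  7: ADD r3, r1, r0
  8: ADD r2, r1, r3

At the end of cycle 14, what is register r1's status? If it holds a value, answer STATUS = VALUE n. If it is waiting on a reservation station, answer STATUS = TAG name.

STATUS = TAG Mul1

  c1: issue SUB r0<-Add1  regs: r0:Add1,r1:1,r2:1,r3:1
  c2: issue ADD r2<-Add2  regs: r0:Add1,r1:1,r2:Add2,r3:1
  c3: stall  regs: r0:Add1,r1:1,r2:Add2,r3:1
  c4: CDB Add1=0; issue ADD r2<-Add1  regs: r0:0,r1:1,r2:Add1,r3:1
  c5: CDB Add2=2; issue MUL r3<-Mul1  regs: r0:0,r1:1,r2:Add1,r3:Mul1
  c6: issue ADD r2<-Add2  regs: r0:0,r1:1,r2:Add2,r3:Mul1
  c7: CDB Add1=1; issue MUL r3<-Mul2  regs: r0:0,r1:1,r2:Add2,r3:Mul2
  c8: stall  regs: r0:0,r1:1,r2:Add2,r3:Mul2
  c9: CDB Mul1=0; issue MUL r1<-Mul1  regs: r0:0,r1:Mul1,r2:Add2,r3:Mul2
  c10: issue ADD r3<-Add1  regs: r0:0,r1:Mul1,r2:Add2,r3:Add1
  c11: CDB Mul2=0; stall  regs: r0:0,r1:Mul1,r2:Add2,r3:Add1
  c12: CDB Add2=1; issue ADD r2<-Add2  regs: r0:0,r1:Mul1,r2:Add2,r3:Add1
  c13: -  regs: r0:0,r1:Mul1,r2:Add2,r3:Add1
  c14: -  regs: r0:0,r1:Mul1,r2:Add2,r3:Add1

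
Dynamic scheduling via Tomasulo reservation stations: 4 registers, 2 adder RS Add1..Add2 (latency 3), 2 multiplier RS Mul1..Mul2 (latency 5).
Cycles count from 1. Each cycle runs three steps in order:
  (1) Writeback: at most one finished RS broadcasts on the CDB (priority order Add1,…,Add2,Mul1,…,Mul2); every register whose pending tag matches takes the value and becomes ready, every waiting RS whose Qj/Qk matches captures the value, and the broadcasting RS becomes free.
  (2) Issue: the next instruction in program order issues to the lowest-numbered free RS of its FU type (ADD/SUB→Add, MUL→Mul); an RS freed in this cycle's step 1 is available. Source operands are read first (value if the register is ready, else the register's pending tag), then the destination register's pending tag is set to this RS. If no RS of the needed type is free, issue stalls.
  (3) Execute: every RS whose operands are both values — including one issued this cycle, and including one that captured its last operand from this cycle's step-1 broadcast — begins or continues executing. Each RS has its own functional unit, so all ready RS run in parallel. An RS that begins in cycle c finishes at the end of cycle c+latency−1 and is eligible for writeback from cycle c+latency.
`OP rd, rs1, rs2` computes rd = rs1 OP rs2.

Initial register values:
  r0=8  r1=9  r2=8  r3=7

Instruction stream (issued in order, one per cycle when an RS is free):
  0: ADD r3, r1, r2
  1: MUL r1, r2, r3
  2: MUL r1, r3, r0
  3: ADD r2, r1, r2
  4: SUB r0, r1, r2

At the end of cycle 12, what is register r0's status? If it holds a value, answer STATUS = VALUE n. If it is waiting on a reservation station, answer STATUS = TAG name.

c1: issue ADD r3<-Add1 | r0:8,r1:9,r2:8,r3:Add1
c2: issue MUL r1<-Mul1 | r0:8,r1:Mul1,r2:8,r3:Add1
c3: issue MUL r1<-Mul2 | r0:8,r1:Mul2,r2:8,r3:Add1
c4: CDB Add1=17; issue ADD r2<-Add1 | r0:8,r1:Mul2,r2:Add1,r3:17
c5: issue SUB r0<-Add2 | r0:Add2,r1:Mul2,r2:Add1,r3:17
c6: - | r0:Add2,r1:Mul2,r2:Add1,r3:17
c7: - | r0:Add2,r1:Mul2,r2:Add1,r3:17
c8: - | r0:Add2,r1:Mul2,r2:Add1,r3:17
c9: CDB Mul1=136 | r0:Add2,r1:Mul2,r2:Add1,r3:17
c10: CDB Mul2=136 | r0:Add2,r1:136,r2:Add1,r3:17
c11: - | r0:Add2,r1:136,r2:Add1,r3:17
c12: - | r0:Add2,r1:136,r2:Add1,r3:17

STATUS = TAG Add2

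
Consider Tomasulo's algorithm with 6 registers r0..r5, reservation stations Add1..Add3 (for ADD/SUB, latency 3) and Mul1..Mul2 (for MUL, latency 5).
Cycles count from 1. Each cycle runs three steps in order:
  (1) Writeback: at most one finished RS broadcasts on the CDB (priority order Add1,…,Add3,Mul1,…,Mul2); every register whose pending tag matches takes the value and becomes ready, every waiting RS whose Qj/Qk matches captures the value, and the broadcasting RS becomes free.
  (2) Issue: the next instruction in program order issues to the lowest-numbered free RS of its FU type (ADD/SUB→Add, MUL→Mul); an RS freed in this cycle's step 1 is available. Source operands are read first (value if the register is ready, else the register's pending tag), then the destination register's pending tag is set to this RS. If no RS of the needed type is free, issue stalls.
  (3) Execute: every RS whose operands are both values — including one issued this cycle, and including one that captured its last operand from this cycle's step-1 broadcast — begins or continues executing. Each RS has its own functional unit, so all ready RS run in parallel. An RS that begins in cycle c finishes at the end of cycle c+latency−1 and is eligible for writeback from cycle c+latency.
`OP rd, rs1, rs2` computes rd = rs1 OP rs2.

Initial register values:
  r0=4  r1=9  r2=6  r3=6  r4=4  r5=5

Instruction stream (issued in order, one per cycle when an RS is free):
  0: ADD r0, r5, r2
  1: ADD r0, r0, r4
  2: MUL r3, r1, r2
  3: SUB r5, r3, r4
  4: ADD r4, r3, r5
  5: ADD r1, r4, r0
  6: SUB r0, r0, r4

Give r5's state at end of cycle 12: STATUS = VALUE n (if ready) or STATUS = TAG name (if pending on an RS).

STATUS = VALUE 50

c1: issue ADD r0<-Add1 | r0:Add1,r1:9,r2:6,r3:6,r4:4,r5:5
c2: issue ADD r0<-Add2 | r0:Add2,r1:9,r2:6,r3:6,r4:4,r5:5
c3: issue MUL r3<-Mul1 | r0:Add2,r1:9,r2:6,r3:Mul1,r4:4,r5:5
c4: CDB Add1=11; issue SUB r5<-Add1 | r0:Add2,r1:9,r2:6,r3:Mul1,r4:4,r5:Add1
c5: issue ADD r4<-Add3 | r0:Add2,r1:9,r2:6,r3:Mul1,r4:Add3,r5:Add1
c6: stall | r0:Add2,r1:9,r2:6,r3:Mul1,r4:Add3,r5:Add1
c7: CDB Add2=15; issue ADD r1<-Add2 | r0:15,r1:Add2,r2:6,r3:Mul1,r4:Add3,r5:Add1
c8: CDB Mul1=54; stall | r0:15,r1:Add2,r2:6,r3:54,r4:Add3,r5:Add1
c9: stall | r0:15,r1:Add2,r2:6,r3:54,r4:Add3,r5:Add1
c10: stall | r0:15,r1:Add2,r2:6,r3:54,r4:Add3,r5:Add1
c11: CDB Add1=50; issue SUB r0<-Add1 | r0:Add1,r1:Add2,r2:6,r3:54,r4:Add3,r5:50
c12: - | r0:Add1,r1:Add2,r2:6,r3:54,r4:Add3,r5:50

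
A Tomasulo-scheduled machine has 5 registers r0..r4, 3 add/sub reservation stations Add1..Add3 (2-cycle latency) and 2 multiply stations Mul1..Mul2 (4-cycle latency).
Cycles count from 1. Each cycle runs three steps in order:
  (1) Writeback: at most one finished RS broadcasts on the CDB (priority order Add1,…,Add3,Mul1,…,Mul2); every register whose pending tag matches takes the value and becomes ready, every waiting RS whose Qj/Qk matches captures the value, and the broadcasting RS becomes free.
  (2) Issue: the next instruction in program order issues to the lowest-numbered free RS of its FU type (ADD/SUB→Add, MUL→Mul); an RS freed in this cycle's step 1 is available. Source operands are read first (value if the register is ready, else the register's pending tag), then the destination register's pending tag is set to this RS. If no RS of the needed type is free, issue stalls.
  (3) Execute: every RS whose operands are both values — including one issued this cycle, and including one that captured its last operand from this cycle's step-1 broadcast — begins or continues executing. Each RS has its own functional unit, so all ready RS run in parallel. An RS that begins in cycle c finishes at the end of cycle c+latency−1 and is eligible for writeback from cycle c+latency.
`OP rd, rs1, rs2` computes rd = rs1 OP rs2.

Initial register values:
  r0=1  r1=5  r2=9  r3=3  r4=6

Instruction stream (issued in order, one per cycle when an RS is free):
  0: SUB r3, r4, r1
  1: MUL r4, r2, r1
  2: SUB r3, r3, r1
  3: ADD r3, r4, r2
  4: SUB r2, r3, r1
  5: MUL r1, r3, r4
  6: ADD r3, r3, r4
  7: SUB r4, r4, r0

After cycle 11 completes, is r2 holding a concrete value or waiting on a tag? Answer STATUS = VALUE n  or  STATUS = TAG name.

STATUS = VALUE 49

c1: issue SUB r3<-Add1 | r0:1,r1:5,r2:9,r3:Add1,r4:6
c2: issue MUL r4<-Mul1 | r0:1,r1:5,r2:9,r3:Add1,r4:Mul1
c3: CDB Add1=1; issue SUB r3<-Add1 | r0:1,r1:5,r2:9,r3:Add1,r4:Mul1
c4: issue ADD r3<-Add2 | r0:1,r1:5,r2:9,r3:Add2,r4:Mul1
c5: CDB Add1=-4; issue SUB r2<-Add1 | r0:1,r1:5,r2:Add1,r3:Add2,r4:Mul1
c6: CDB Mul1=45; issue MUL r1<-Mul1 | r0:1,r1:Mul1,r2:Add1,r3:Add2,r4:45
c7: issue ADD r3<-Add3 | r0:1,r1:Mul1,r2:Add1,r3:Add3,r4:45
c8: CDB Add2=54; issue SUB r4<-Add2 | r0:1,r1:Mul1,r2:Add1,r3:Add3,r4:Add2
c9: - | r0:1,r1:Mul1,r2:Add1,r3:Add3,r4:Add2
c10: CDB Add1=49 | r0:1,r1:Mul1,r2:49,r3:Add3,r4:Add2
c11: CDB Add2=44 | r0:1,r1:Mul1,r2:49,r3:Add3,r4:44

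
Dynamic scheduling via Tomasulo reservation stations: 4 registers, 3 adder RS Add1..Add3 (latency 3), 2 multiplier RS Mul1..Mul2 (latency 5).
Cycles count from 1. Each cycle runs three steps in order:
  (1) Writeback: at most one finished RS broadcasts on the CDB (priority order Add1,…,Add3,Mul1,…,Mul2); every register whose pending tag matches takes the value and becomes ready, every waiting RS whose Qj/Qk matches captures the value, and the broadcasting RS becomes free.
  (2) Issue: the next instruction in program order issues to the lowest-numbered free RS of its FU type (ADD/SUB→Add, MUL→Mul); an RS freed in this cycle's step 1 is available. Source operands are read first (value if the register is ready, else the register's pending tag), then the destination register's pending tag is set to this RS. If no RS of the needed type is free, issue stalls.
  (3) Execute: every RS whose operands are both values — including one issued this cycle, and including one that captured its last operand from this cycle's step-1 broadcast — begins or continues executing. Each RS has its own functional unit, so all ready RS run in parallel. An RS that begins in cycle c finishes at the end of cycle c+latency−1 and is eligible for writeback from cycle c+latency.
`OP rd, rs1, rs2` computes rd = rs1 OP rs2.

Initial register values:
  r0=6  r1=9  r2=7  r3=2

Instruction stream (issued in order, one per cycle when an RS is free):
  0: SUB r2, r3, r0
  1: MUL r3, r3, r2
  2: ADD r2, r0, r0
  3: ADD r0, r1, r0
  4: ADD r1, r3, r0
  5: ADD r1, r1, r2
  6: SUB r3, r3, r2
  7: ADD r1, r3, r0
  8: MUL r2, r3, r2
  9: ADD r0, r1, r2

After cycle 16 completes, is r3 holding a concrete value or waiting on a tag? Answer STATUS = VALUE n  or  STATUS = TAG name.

STATUS = VALUE -20

c1: issue SUB r2<-Add1 | r0:6,r1:9,r2:Add1,r3:2
c2: issue MUL r3<-Mul1 | r0:6,r1:9,r2:Add1,r3:Mul1
c3: issue ADD r2<-Add2 | r0:6,r1:9,r2:Add2,r3:Mul1
c4: CDB Add1=-4; issue ADD r0<-Add1 | r0:Add1,r1:9,r2:Add2,r3:Mul1
c5: issue ADD r1<-Add3 | r0:Add1,r1:Add3,r2:Add2,r3:Mul1
c6: CDB Add2=12; issue ADD r1<-Add2 | r0:Add1,r1:Add2,r2:12,r3:Mul1
c7: CDB Add1=15; issue SUB r3<-Add1 | r0:15,r1:Add2,r2:12,r3:Add1
c8: stall | r0:15,r1:Add2,r2:12,r3:Add1
c9: CDB Mul1=-8; stall | r0:15,r1:Add2,r2:12,r3:Add1
c10: stall | r0:15,r1:Add2,r2:12,r3:Add1
c11: stall | r0:15,r1:Add2,r2:12,r3:Add1
c12: CDB Add1=-20; issue ADD r1<-Add1 | r0:15,r1:Add1,r2:12,r3:-20
c13: CDB Add3=7; issue MUL r2<-Mul1 | r0:15,r1:Add1,r2:Mul1,r3:-20
c14: issue ADD r0<-Add3 | r0:Add3,r1:Add1,r2:Mul1,r3:-20
c15: CDB Add1=-5 | r0:Add3,r1:-5,r2:Mul1,r3:-20
c16: CDB Add2=19 | r0:Add3,r1:-5,r2:Mul1,r3:-20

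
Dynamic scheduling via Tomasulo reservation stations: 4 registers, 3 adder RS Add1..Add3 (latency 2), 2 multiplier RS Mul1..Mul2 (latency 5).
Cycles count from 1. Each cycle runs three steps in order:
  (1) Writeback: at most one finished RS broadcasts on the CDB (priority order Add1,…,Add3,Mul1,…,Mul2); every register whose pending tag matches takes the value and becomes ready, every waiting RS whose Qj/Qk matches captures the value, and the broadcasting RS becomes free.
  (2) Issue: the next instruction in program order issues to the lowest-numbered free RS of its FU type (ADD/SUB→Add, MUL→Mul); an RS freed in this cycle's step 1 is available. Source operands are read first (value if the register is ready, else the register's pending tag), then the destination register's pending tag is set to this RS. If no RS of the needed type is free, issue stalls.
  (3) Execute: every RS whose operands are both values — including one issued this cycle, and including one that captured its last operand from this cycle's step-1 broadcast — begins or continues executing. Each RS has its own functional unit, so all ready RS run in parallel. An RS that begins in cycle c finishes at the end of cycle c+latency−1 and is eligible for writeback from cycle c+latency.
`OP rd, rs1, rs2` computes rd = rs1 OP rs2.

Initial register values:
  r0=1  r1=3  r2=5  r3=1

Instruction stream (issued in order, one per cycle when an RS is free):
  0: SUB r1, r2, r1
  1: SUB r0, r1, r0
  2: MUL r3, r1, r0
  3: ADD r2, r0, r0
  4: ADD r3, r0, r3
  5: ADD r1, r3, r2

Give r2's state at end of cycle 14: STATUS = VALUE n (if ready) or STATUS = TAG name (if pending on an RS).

cycle 1: issue SUB r1<-Add1 // r0:1,r1:Add1,r2:5,r3:1
cycle 2: issue SUB r0<-Add2 // r0:Add2,r1:Add1,r2:5,r3:1
cycle 3: CDB Add1=2; issue MUL r3<-Mul1 // r0:Add2,r1:2,r2:5,r3:Mul1
cycle 4: issue ADD r2<-Add1 // r0:Add2,r1:2,r2:Add1,r3:Mul1
cycle 5: CDB Add2=1; issue ADD r3<-Add2 // r0:1,r1:2,r2:Add1,r3:Add2
cycle 6: issue ADD r1<-Add3 // r0:1,r1:Add3,r2:Add1,r3:Add2
cycle 7: CDB Add1=2 // r0:1,r1:Add3,r2:2,r3:Add2
cycle 8: - // r0:1,r1:Add3,r2:2,r3:Add2
cycle 9: - // r0:1,r1:Add3,r2:2,r3:Add2
cycle 10: CDB Mul1=2 // r0:1,r1:Add3,r2:2,r3:Add2
cycle 11: - // r0:1,r1:Add3,r2:2,r3:Add2
cycle 12: CDB Add2=3 // r0:1,r1:Add3,r2:2,r3:3
cycle 13: - // r0:1,r1:Add3,r2:2,r3:3
cycle 14: CDB Add3=5 // r0:1,r1:5,r2:2,r3:3

STATUS = VALUE 2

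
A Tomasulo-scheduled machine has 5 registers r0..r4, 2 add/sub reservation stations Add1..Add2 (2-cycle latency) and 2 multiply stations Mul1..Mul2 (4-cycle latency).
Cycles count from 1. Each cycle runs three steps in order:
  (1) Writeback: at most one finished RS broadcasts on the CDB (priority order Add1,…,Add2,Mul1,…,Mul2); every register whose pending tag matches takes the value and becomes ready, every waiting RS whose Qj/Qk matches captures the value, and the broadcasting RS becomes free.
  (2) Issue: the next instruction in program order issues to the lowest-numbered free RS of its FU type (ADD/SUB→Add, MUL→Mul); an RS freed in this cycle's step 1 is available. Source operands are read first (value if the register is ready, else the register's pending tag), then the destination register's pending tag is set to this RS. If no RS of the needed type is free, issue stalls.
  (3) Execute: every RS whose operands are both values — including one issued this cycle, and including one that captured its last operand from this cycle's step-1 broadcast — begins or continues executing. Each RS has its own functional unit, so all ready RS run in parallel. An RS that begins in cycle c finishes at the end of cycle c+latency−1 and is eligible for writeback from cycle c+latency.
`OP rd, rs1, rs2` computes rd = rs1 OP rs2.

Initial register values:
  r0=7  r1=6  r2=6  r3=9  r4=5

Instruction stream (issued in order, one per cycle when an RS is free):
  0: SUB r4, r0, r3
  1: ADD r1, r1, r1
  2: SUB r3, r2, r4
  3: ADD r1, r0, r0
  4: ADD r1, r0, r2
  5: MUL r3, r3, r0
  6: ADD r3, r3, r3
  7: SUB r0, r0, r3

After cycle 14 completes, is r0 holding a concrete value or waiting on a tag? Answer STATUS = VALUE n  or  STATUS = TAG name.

STATUS = VALUE -105

cycle 1: issue SUB r4<-Add1 // r0:7,r1:6,r2:6,r3:9,r4:Add1
cycle 2: issue ADD r1<-Add2 // r0:7,r1:Add2,r2:6,r3:9,r4:Add1
cycle 3: CDB Add1=-2; issue SUB r3<-Add1 // r0:7,r1:Add2,r2:6,r3:Add1,r4:-2
cycle 4: CDB Add2=12; issue ADD r1<-Add2 // r0:7,r1:Add2,r2:6,r3:Add1,r4:-2
cycle 5: CDB Add1=8; issue ADD r1<-Add1 // r0:7,r1:Add1,r2:6,r3:8,r4:-2
cycle 6: CDB Add2=14; issue MUL r3<-Mul1 // r0:7,r1:Add1,r2:6,r3:Mul1,r4:-2
cycle 7: CDB Add1=13; issue ADD r3<-Add1 // r0:7,r1:13,r2:6,r3:Add1,r4:-2
cycle 8: issue SUB r0<-Add2 // r0:Add2,r1:13,r2:6,r3:Add1,r4:-2
cycle 9: - // r0:Add2,r1:13,r2:6,r3:Add1,r4:-2
cycle 10: CDB Mul1=56 // r0:Add2,r1:13,r2:6,r3:Add1,r4:-2
cycle 11: - // r0:Add2,r1:13,r2:6,r3:Add1,r4:-2
cycle 12: CDB Add1=112 // r0:Add2,r1:13,r2:6,r3:112,r4:-2
cycle 13: - // r0:Add2,r1:13,r2:6,r3:112,r4:-2
cycle 14: CDB Add2=-105 // r0:-105,r1:13,r2:6,r3:112,r4:-2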